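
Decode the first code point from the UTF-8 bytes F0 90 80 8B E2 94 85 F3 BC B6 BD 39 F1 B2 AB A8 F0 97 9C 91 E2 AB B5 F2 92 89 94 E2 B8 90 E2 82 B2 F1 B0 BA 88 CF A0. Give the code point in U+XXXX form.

U+1000B

Offset 0: leading byte 0xF0 = 11110000 → 4-byte char #1 = F0 90 80 8B.
Leading byte 0xF0 = 11110000 matches 11110xxx → 4-byte sequence.
Byte 1: 0xF0 = 11110000, payload 000 (3 bits).
Byte 2: 0x90 = 10010000 (10xxxxxx ✓), payload 010000.
Byte 3: 0x80 = 10000000 (10xxxxxx ✓), payload 000000.
Byte 4: 0x8B = 10001011 (10xxxxxx ✓), payload 001011.
Concatenate: 000010000000000001011 = 0x1000B (21 bits → U+1000B).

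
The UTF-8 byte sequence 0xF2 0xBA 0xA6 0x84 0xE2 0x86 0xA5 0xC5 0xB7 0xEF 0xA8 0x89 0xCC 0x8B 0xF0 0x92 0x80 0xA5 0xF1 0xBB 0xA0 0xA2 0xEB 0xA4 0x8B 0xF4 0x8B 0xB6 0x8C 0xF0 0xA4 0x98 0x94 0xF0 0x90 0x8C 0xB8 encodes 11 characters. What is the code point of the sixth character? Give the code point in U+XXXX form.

Offset 0: leading byte 0xF2 = 11110010 → 4-byte char #1 = F2 BA A6 84.
Offset 4: leading byte 0xE2 = 11100010 → 3-byte char #2 = E2 86 A5.
Offset 7: leading byte 0xC5 = 11000101 → 2-byte char #3 = C5 B7.
Offset 9: leading byte 0xEF = 11101111 → 3-byte char #4 = EF A8 89.
Offset 12: leading byte 0xCC = 11001100 → 2-byte char #5 = CC 8B.
Offset 14: leading byte 0xF0 = 11110000 → 4-byte char #6 = F0 92 80 A5.
Leading byte 0xF0 = 11110000 matches 11110xxx → 4-byte sequence.
Byte 1: 0xF0 = 11110000, payload 000 (3 bits).
Byte 2: 0x92 = 10010010 (10xxxxxx ✓), payload 010010.
Byte 3: 0x80 = 10000000 (10xxxxxx ✓), payload 000000.
Byte 4: 0xA5 = 10100101 (10xxxxxx ✓), payload 100101.
Concatenate: 000010010000000100101 = 0x12025 (21 bits → U+12025).

U+12025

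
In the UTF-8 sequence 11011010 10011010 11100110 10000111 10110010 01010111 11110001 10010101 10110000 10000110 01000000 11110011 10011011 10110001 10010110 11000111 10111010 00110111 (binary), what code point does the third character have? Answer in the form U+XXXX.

Offset 0: leading byte 0xDA = 11011010 → 2-byte char #1 = DA 9A.
Offset 2: leading byte 0xE6 = 11100110 → 3-byte char #2 = E6 87 B2.
Offset 5: leading byte 0x57 = 01010111 → 1-byte char #3 = 57.
Leading byte 0x57 = 01010111 matches 0xxxxxxx → 1-byte sequence.
Byte 1: 0x57 = 01010111, payload 1010111 (7 bits).
Concatenate: 1010111 = 0x57 (7 bits → U+0057).

U+0057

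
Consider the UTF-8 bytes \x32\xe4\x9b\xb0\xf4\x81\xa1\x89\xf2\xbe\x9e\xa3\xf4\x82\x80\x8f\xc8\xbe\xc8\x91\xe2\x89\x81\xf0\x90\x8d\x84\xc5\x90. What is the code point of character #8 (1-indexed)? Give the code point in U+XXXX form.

U+2241

Offset 0: leading byte 0x32 = 00110010 → 1-byte char #1 = 32.
Offset 1: leading byte 0xE4 = 11100100 → 3-byte char #2 = E4 9B B0.
Offset 4: leading byte 0xF4 = 11110100 → 4-byte char #3 = F4 81 A1 89.
Offset 8: leading byte 0xF2 = 11110010 → 4-byte char #4 = F2 BE 9E A3.
Offset 12: leading byte 0xF4 = 11110100 → 4-byte char #5 = F4 82 80 8F.
Offset 16: leading byte 0xC8 = 11001000 → 2-byte char #6 = C8 BE.
Offset 18: leading byte 0xC8 = 11001000 → 2-byte char #7 = C8 91.
Offset 20: leading byte 0xE2 = 11100010 → 3-byte char #8 = E2 89 81.
Leading byte 0xE2 = 11100010 matches 1110xxxx → 3-byte sequence.
Byte 1: 0xE2 = 11100010, payload 0010 (4 bits).
Byte 2: 0x89 = 10001001 (10xxxxxx ✓), payload 001001.
Byte 3: 0x81 = 10000001 (10xxxxxx ✓), payload 000001.
Concatenate: 0010001001000001 = 0x2241 (16 bits → U+2241).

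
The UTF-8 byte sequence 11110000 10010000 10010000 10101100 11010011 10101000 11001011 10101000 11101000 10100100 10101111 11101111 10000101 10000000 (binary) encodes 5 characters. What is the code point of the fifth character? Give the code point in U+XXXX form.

U+F140

Offset 0: leading byte 0xF0 = 11110000 → 4-byte char #1 = F0 90 90 AC.
Offset 4: leading byte 0xD3 = 11010011 → 2-byte char #2 = D3 A8.
Offset 6: leading byte 0xCB = 11001011 → 2-byte char #3 = CB A8.
Offset 8: leading byte 0xE8 = 11101000 → 3-byte char #4 = E8 A4 AF.
Offset 11: leading byte 0xEF = 11101111 → 3-byte char #5 = EF 85 80.
Leading byte 0xEF = 11101111 matches 1110xxxx → 3-byte sequence.
Byte 1: 0xEF = 11101111, payload 1111 (4 bits).
Byte 2: 0x85 = 10000101 (10xxxxxx ✓), payload 000101.
Byte 3: 0x80 = 10000000 (10xxxxxx ✓), payload 000000.
Concatenate: 1111000101000000 = 0xF140 (16 bits → U+F140).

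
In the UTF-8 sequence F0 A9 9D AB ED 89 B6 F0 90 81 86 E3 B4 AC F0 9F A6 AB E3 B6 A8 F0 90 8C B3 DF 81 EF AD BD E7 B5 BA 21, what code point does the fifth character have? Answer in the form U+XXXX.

U+1F9AB

Offset 0: leading byte 0xF0 = 11110000 → 4-byte char #1 = F0 A9 9D AB.
Offset 4: leading byte 0xED = 11101101 → 3-byte char #2 = ED 89 B6.
Offset 7: leading byte 0xF0 = 11110000 → 4-byte char #3 = F0 90 81 86.
Offset 11: leading byte 0xE3 = 11100011 → 3-byte char #4 = E3 B4 AC.
Offset 14: leading byte 0xF0 = 11110000 → 4-byte char #5 = F0 9F A6 AB.
Leading byte 0xF0 = 11110000 matches 11110xxx → 4-byte sequence.
Byte 1: 0xF0 = 11110000, payload 000 (3 bits).
Byte 2: 0x9F = 10011111 (10xxxxxx ✓), payload 011111.
Byte 3: 0xA6 = 10100110 (10xxxxxx ✓), payload 100110.
Byte 4: 0xAB = 10101011 (10xxxxxx ✓), payload 101011.
Concatenate: 000011111100110101011 = 0x1F9AB (21 bits → U+1F9AB).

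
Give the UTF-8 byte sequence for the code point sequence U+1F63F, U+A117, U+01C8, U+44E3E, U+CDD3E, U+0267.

U+1F63F: 4-byte form → F0 9F 98 BF.
U+A117: 3-byte form → EA 84 97.
U+01C8: 2-byte form → C7 88.
U+44E3E: 4-byte form → F1 84 B8 BE.
U+CDD3E: 4-byte form → F3 8D B4 BE.
U+0267: 2-byte form → C9 A7.
Concatenated (19 bytes): F0 9F 98 BF EA 84 97 C7 88 F1 84 B8 BE F3 8D B4 BE C9 A7.

F0 9F 98 BF EA 84 97 C7 88 F1 84 B8 BE F3 8D B4 BE C9 A7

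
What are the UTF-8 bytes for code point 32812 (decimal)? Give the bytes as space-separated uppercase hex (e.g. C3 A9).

E8 80 AC

U+802C = 0x802C = 32812 decimal. In range U+0800–U+FFFF → 3-byte form: 1110xxxx 10xxxxxx 10xxxxxx.
Binary (16 bits): 1000000000101100.
Split 4+6+6: 1000 | 000000 | 101100.
Byte 1: 11101000 = 0xE8.
Byte 2: 10000000 = 0x80.
Byte 3: 10101100 = 0xAC.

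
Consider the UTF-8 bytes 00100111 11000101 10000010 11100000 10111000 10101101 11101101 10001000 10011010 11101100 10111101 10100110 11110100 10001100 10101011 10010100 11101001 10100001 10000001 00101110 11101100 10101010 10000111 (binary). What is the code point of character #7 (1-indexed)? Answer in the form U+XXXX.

Offset 0: leading byte 0x27 = 00100111 → 1-byte char #1 = 27.
Offset 1: leading byte 0xC5 = 11000101 → 2-byte char #2 = C5 82.
Offset 3: leading byte 0xE0 = 11100000 → 3-byte char #3 = E0 B8 AD.
Offset 6: leading byte 0xED = 11101101 → 3-byte char #4 = ED 88 9A.
Offset 9: leading byte 0xEC = 11101100 → 3-byte char #5 = EC BD A6.
Offset 12: leading byte 0xF4 = 11110100 → 4-byte char #6 = F4 8C AB 94.
Offset 16: leading byte 0xE9 = 11101001 → 3-byte char #7 = E9 A1 81.
Leading byte 0xE9 = 11101001 matches 1110xxxx → 3-byte sequence.
Byte 1: 0xE9 = 11101001, payload 1001 (4 bits).
Byte 2: 0xA1 = 10100001 (10xxxxxx ✓), payload 100001.
Byte 3: 0x81 = 10000001 (10xxxxxx ✓), payload 000001.
Concatenate: 1001100001000001 = 0x9841 (16 bits → U+9841).

U+9841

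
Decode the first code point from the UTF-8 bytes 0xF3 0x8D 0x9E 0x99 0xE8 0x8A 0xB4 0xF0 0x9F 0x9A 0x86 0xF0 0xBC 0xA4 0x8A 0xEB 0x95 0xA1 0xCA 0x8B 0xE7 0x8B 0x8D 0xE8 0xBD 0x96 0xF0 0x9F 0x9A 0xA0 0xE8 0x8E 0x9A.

Offset 0: leading byte 0xF3 = 11110011 → 4-byte char #1 = F3 8D 9E 99.
Leading byte 0xF3 = 11110011 matches 11110xxx → 4-byte sequence.
Byte 1: 0xF3 = 11110011, payload 011 (3 bits).
Byte 2: 0x8D = 10001101 (10xxxxxx ✓), payload 001101.
Byte 3: 0x9E = 10011110 (10xxxxxx ✓), payload 011110.
Byte 4: 0x99 = 10011001 (10xxxxxx ✓), payload 011001.
Concatenate: 011001101011110011001 = 0xCD799 (21 bits → U+CD799).

U+CD799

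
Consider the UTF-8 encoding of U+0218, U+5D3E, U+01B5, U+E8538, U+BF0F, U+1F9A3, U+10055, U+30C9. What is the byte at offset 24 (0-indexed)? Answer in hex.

0x89

U+0218 → 2-byte form C8 98 at offsets 0–1.
U+5D3E → 3-byte form E5 B4 BE at offsets 2–4.
U+01B5 → 2-byte form C6 B5 at offsets 5–6.
U+E8538 → 4-byte form F3 A8 94 B8 at offsets 7–10.
U+BF0F → 3-byte form EB BC 8F at offsets 11–13.
U+1F9A3 → 4-byte form F0 9F A6 A3 at offsets 14–17.
U+10055 → 4-byte form F0 90 81 95 at offsets 18–21.
U+30C9 → 3-byte form E3 83 89 at offsets 22–24.
Offset 24 falls in char 8's range; it's byte 3 of E3 83 89 = 0x89.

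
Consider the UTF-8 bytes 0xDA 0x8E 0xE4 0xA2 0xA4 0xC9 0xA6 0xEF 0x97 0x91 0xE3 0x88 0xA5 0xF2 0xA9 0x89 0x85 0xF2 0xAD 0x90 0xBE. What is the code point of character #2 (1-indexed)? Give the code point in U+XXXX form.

U+48A4

Offset 0: leading byte 0xDA = 11011010 → 2-byte char #1 = DA 8E.
Offset 2: leading byte 0xE4 = 11100100 → 3-byte char #2 = E4 A2 A4.
Leading byte 0xE4 = 11100100 matches 1110xxxx → 3-byte sequence.
Byte 1: 0xE4 = 11100100, payload 0100 (4 bits).
Byte 2: 0xA2 = 10100010 (10xxxxxx ✓), payload 100010.
Byte 3: 0xA4 = 10100100 (10xxxxxx ✓), payload 100100.
Concatenate: 0100100010100100 = 0x48A4 (16 bits → U+48A4).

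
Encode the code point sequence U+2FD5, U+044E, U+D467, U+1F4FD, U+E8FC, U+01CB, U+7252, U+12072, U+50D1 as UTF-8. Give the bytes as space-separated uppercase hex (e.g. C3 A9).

E2 BF 95 D1 8E ED 91 A7 F0 9F 93 BD EE A3 BC C7 8B E7 89 92 F0 92 81 B2 E5 83 91

U+2FD5: 3-byte form → E2 BF 95.
U+044E: 2-byte form → D1 8E.
U+D467: 3-byte form → ED 91 A7.
U+1F4FD: 4-byte form → F0 9F 93 BD.
U+E8FC: 3-byte form → EE A3 BC.
U+01CB: 2-byte form → C7 8B.
U+7252: 3-byte form → E7 89 92.
U+12072: 4-byte form → F0 92 81 B2.
U+50D1: 3-byte form → E5 83 91.
Concatenated (27 bytes): E2 BF 95 D1 8E ED 91 A7 F0 9F 93 BD EE A3 BC C7 8B E7 89 92 F0 92 81 B2 E5 83 91.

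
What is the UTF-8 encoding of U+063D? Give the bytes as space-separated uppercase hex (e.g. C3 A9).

U+063D = 0x63D = 1597 decimal. In range U+0080–U+07FF → 2-byte form: 110xxxxx 10xxxxxx.
Binary (11 bits): 11000111101.
Split 5+6: 11000 | 111101.
Byte 1: 11011000 = 0xD8.
Byte 2: 10111101 = 0xBD.

D8 BD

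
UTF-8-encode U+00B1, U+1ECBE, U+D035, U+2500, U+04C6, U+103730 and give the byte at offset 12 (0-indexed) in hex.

0xD3

U+00B1 → 2-byte form C2 B1 at offsets 0–1.
U+1ECBE → 4-byte form F0 9E B2 BE at offsets 2–5.
U+D035 → 3-byte form ED 80 B5 at offsets 6–8.
U+2500 → 3-byte form E2 94 80 at offsets 9–11.
U+04C6 → 2-byte form D3 86 at offsets 12–13.
Offset 12 falls in char 5's range; it's byte 1 of D3 86 = 0xD3.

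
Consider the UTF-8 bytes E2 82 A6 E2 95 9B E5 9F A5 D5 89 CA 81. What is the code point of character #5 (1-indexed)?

U+0281

Offset 0: leading byte 0xE2 = 11100010 → 3-byte char #1 = E2 82 A6.
Offset 3: leading byte 0xE2 = 11100010 → 3-byte char #2 = E2 95 9B.
Offset 6: leading byte 0xE5 = 11100101 → 3-byte char #3 = E5 9F A5.
Offset 9: leading byte 0xD5 = 11010101 → 2-byte char #4 = D5 89.
Offset 11: leading byte 0xCA = 11001010 → 2-byte char #5 = CA 81.
Leading byte 0xCA = 11001010 matches 110xxxxx → 2-byte sequence.
Byte 1: 0xCA = 11001010, payload 01010 (5 bits).
Byte 2: 0x81 = 10000001 (10xxxxxx ✓), payload 000001.
Concatenate: 01010000001 = 0x281 (11 bits → U+0281).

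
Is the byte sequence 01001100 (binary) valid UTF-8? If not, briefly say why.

Leading byte 0x4C = 01001100 → 1-byte form.

valid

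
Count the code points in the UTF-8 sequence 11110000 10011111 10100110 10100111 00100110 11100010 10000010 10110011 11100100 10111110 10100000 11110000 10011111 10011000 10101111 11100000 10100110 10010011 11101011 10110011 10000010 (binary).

Byte at offset 0: 0xF0 = 11110000 → 4-byte char (#1). Advance 4.
Byte at offset 4: 0x26 = 00100110 → 1-byte char (#2). Advance 1.
Byte at offset 5: 0xE2 = 11100010 → 3-byte char (#3). Advance 3.
Byte at offset 8: 0xE4 = 11100100 → 3-byte char (#4). Advance 3.
Byte at offset 11: 0xF0 = 11110000 → 4-byte char (#5). Advance 4.
Byte at offset 15: 0xE0 = 11100000 → 3-byte char (#6). Advance 3.
Byte at offset 18: 0xEB = 11101011 → 3-byte char (#7). Advance 3.
Reached end at offset 21 after 7 code points.

7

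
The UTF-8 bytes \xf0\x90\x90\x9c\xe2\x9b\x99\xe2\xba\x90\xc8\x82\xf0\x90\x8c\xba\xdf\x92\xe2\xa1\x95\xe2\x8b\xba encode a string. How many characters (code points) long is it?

8

Byte at offset 0: 0xF0 = 11110000 → 4-byte char (#1). Advance 4.
Byte at offset 4: 0xE2 = 11100010 → 3-byte char (#2). Advance 3.
Byte at offset 7: 0xE2 = 11100010 → 3-byte char (#3). Advance 3.
Byte at offset 10: 0xC8 = 11001000 → 2-byte char (#4). Advance 2.
Byte at offset 12: 0xF0 = 11110000 → 4-byte char (#5). Advance 4.
Byte at offset 16: 0xDF = 11011111 → 2-byte char (#6). Advance 2.
Byte at offset 18: 0xE2 = 11100010 → 3-byte char (#7). Advance 3.
Byte at offset 21: 0xE2 = 11100010 → 3-byte char (#8). Advance 3.
Reached end at offset 24 after 8 code points.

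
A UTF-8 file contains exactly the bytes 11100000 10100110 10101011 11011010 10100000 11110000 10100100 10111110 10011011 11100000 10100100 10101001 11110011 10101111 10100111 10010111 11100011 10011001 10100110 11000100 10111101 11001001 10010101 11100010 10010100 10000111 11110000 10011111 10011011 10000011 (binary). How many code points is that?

Byte at offset 0: 0xE0 = 11100000 → 3-byte char (#1). Advance 3.
Byte at offset 3: 0xDA = 11011010 → 2-byte char (#2). Advance 2.
Byte at offset 5: 0xF0 = 11110000 → 4-byte char (#3). Advance 4.
Byte at offset 9: 0xE0 = 11100000 → 3-byte char (#4). Advance 3.
Byte at offset 12: 0xF3 = 11110011 → 4-byte char (#5). Advance 4.
Byte at offset 16: 0xE3 = 11100011 → 3-byte char (#6). Advance 3.
Byte at offset 19: 0xC4 = 11000100 → 2-byte char (#7). Advance 2.
Byte at offset 21: 0xC9 = 11001001 → 2-byte char (#8). Advance 2.
Byte at offset 23: 0xE2 = 11100010 → 3-byte char (#9). Advance 3.
Byte at offset 26: 0xF0 = 11110000 → 4-byte char (#10). Advance 4.
Reached end at offset 30 after 10 code points.

10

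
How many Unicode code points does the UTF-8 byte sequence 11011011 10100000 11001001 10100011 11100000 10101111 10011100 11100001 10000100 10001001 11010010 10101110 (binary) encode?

Byte at offset 0: 0xDB = 11011011 → 2-byte char (#1). Advance 2.
Byte at offset 2: 0xC9 = 11001001 → 2-byte char (#2). Advance 2.
Byte at offset 4: 0xE0 = 11100000 → 3-byte char (#3). Advance 3.
Byte at offset 7: 0xE1 = 11100001 → 3-byte char (#4). Advance 3.
Byte at offset 10: 0xD2 = 11010010 → 2-byte char (#5). Advance 2.
Reached end at offset 12 after 5 code points.

5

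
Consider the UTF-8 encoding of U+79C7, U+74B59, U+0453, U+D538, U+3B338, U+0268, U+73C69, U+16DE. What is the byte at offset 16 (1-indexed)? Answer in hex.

1-indexed offset 16 is 0-indexed offset 15.
U+79C7 → 3-byte form E7 A7 87 at offsets 0–2.
U+74B59 → 4-byte form F1 B4 AD 99 at offsets 3–6.
U+0453 → 2-byte form D1 93 at offsets 7–8.
U+D538 → 3-byte form ED 94 B8 at offsets 9–11.
U+3B338 → 4-byte form F0 BB 8C B8 at offsets 12–15.
Offset 15 falls in char 5's range; it's byte 4 of F0 BB 8C B8 = 0xB8.

0xB8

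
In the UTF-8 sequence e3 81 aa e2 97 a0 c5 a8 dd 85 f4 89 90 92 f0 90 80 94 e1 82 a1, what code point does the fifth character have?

Offset 0: leading byte 0xE3 = 11100011 → 3-byte char #1 = E3 81 AA.
Offset 3: leading byte 0xE2 = 11100010 → 3-byte char #2 = E2 97 A0.
Offset 6: leading byte 0xC5 = 11000101 → 2-byte char #3 = C5 A8.
Offset 8: leading byte 0xDD = 11011101 → 2-byte char #4 = DD 85.
Offset 10: leading byte 0xF4 = 11110100 → 4-byte char #5 = F4 89 90 92.
Leading byte 0xF4 = 11110100 matches 11110xxx → 4-byte sequence.
Byte 1: 0xF4 = 11110100, payload 100 (3 bits).
Byte 2: 0x89 = 10001001 (10xxxxxx ✓), payload 001001.
Byte 3: 0x90 = 10010000 (10xxxxxx ✓), payload 010000.
Byte 4: 0x92 = 10010010 (10xxxxxx ✓), payload 010010.
Concatenate: 100001001010000010010 = 0x109412 (21 bits → U+109412).

U+109412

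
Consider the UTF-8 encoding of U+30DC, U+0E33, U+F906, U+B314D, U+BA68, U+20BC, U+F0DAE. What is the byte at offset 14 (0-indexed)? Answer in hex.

U+30DC → 3-byte form E3 83 9C at offsets 0–2.
U+0E33 → 3-byte form E0 B8 B3 at offsets 3–5.
U+F906 → 3-byte form EF A4 86 at offsets 6–8.
U+B314D → 4-byte form F2 B3 85 8D at offsets 9–12.
U+BA68 → 3-byte form EB A9 A8 at offsets 13–15.
Offset 14 falls in char 5's range; it's byte 2 of EB A9 A8 = 0xA9.

0xA9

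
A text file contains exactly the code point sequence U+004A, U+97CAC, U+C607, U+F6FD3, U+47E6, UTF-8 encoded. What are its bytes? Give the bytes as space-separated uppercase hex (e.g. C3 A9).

4A F2 97 B2 AC EC 98 87 F3 B6 BF 93 E4 9F A6

U+004A: 1-byte form → 4A.
U+97CAC: 4-byte form → F2 97 B2 AC.
U+C607: 3-byte form → EC 98 87.
U+F6FD3: 4-byte form → F3 B6 BF 93.
U+47E6: 3-byte form → E4 9F A6.
Concatenated (15 bytes): 4A F2 97 B2 AC EC 98 87 F3 B6 BF 93 E4 9F A6.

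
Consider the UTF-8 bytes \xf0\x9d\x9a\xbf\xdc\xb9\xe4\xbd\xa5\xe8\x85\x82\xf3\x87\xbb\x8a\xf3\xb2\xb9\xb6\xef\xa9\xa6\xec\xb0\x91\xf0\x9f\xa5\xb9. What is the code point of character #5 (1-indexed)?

U+C7ECA

Offset 0: leading byte 0xF0 = 11110000 → 4-byte char #1 = F0 9D 9A BF.
Offset 4: leading byte 0xDC = 11011100 → 2-byte char #2 = DC B9.
Offset 6: leading byte 0xE4 = 11100100 → 3-byte char #3 = E4 BD A5.
Offset 9: leading byte 0xE8 = 11101000 → 3-byte char #4 = E8 85 82.
Offset 12: leading byte 0xF3 = 11110011 → 4-byte char #5 = F3 87 BB 8A.
Leading byte 0xF3 = 11110011 matches 11110xxx → 4-byte sequence.
Byte 1: 0xF3 = 11110011, payload 011 (3 bits).
Byte 2: 0x87 = 10000111 (10xxxxxx ✓), payload 000111.
Byte 3: 0xBB = 10111011 (10xxxxxx ✓), payload 111011.
Byte 4: 0x8A = 10001010 (10xxxxxx ✓), payload 001010.
Concatenate: 011000111111011001010 = 0xC7ECA (21 bits → U+C7ECA).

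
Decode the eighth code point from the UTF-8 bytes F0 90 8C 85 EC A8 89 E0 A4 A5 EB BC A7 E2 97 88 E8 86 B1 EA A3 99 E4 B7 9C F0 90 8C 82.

U+4DDC

Offset 0: leading byte 0xF0 = 11110000 → 4-byte char #1 = F0 90 8C 85.
Offset 4: leading byte 0xEC = 11101100 → 3-byte char #2 = EC A8 89.
Offset 7: leading byte 0xE0 = 11100000 → 3-byte char #3 = E0 A4 A5.
Offset 10: leading byte 0xEB = 11101011 → 3-byte char #4 = EB BC A7.
Offset 13: leading byte 0xE2 = 11100010 → 3-byte char #5 = E2 97 88.
Offset 16: leading byte 0xE8 = 11101000 → 3-byte char #6 = E8 86 B1.
Offset 19: leading byte 0xEA = 11101010 → 3-byte char #7 = EA A3 99.
Offset 22: leading byte 0xE4 = 11100100 → 3-byte char #8 = E4 B7 9C.
Leading byte 0xE4 = 11100100 matches 1110xxxx → 3-byte sequence.
Byte 1: 0xE4 = 11100100, payload 0100 (4 bits).
Byte 2: 0xB7 = 10110111 (10xxxxxx ✓), payload 110111.
Byte 3: 0x9C = 10011100 (10xxxxxx ✓), payload 011100.
Concatenate: 0100110111011100 = 0x4DDC (16 bits → U+4DDC).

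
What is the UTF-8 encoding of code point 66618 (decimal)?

U+1043A = 0x1043A = 66618 decimal. In range U+10000–U+10FFFF → 4-byte form: 11110xxx 10xxxxxx 10xxxxxx 10xxxxxx.
Binary (21 bits): 000010000010000111010.
Split 3+6+6+6: 000 | 010000 | 010000 | 111010.
Byte 1: 11110000 = 0xF0.
Byte 2: 10010000 = 0x90.
Byte 3: 10010000 = 0x90.
Byte 4: 10111010 = 0xBA.

F0 90 90 BA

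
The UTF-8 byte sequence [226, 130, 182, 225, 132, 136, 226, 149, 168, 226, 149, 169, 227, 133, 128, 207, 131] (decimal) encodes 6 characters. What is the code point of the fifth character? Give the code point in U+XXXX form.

U+3140

Offset 0: leading byte 0xE2 = 11100010 → 3-byte char #1 = E2 82 B6.
Offset 3: leading byte 0xE1 = 11100001 → 3-byte char #2 = E1 84 88.
Offset 6: leading byte 0xE2 = 11100010 → 3-byte char #3 = E2 95 A8.
Offset 9: leading byte 0xE2 = 11100010 → 3-byte char #4 = E2 95 A9.
Offset 12: leading byte 0xE3 = 11100011 → 3-byte char #5 = E3 85 80.
Leading byte 0xE3 = 11100011 matches 1110xxxx → 3-byte sequence.
Byte 1: 0xE3 = 11100011, payload 0011 (4 bits).
Byte 2: 0x85 = 10000101 (10xxxxxx ✓), payload 000101.
Byte 3: 0x80 = 10000000 (10xxxxxx ✓), payload 000000.
Concatenate: 0011000101000000 = 0x3140 (16 bits → U+3140).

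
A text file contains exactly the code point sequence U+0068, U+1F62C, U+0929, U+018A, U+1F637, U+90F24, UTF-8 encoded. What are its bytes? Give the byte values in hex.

U+0068: 1-byte form → 68.
U+1F62C: 4-byte form → F0 9F 98 AC.
U+0929: 3-byte form → E0 A4 A9.
U+018A: 2-byte form → C6 8A.
U+1F637: 4-byte form → F0 9F 98 B7.
U+90F24: 4-byte form → F2 90 BC A4.
Concatenated (18 bytes): 68 F0 9F 98 AC E0 A4 A9 C6 8A F0 9F 98 B7 F2 90 BC A4.

68 F0 9F 98 AC E0 A4 A9 C6 8A F0 9F 98 B7 F2 90 BC A4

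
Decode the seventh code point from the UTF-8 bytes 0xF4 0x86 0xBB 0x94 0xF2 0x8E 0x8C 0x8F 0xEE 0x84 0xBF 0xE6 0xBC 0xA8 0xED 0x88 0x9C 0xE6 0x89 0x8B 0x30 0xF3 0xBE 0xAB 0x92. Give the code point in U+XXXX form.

U+0030

Offset 0: leading byte 0xF4 = 11110100 → 4-byte char #1 = F4 86 BB 94.
Offset 4: leading byte 0xF2 = 11110010 → 4-byte char #2 = F2 8E 8C 8F.
Offset 8: leading byte 0xEE = 11101110 → 3-byte char #3 = EE 84 BF.
Offset 11: leading byte 0xE6 = 11100110 → 3-byte char #4 = E6 BC A8.
Offset 14: leading byte 0xED = 11101101 → 3-byte char #5 = ED 88 9C.
Offset 17: leading byte 0xE6 = 11100110 → 3-byte char #6 = E6 89 8B.
Offset 20: leading byte 0x30 = 00110000 → 1-byte char #7 = 30.
Leading byte 0x30 = 00110000 matches 0xxxxxxx → 1-byte sequence.
Byte 1: 0x30 = 00110000, payload 0110000 (7 bits).
Concatenate: 0110000 = 0x30 (7 bits → U+0030).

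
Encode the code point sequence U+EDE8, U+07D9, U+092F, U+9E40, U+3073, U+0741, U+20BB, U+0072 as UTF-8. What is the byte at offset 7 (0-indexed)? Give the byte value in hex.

0xAF

U+EDE8 → 3-byte form EE B7 A8 at offsets 0–2.
U+07D9 → 2-byte form DF 99 at offsets 3–4.
U+092F → 3-byte form E0 A4 AF at offsets 5–7.
Offset 7 falls in char 3's range; it's byte 3 of E0 A4 AF = 0xAF.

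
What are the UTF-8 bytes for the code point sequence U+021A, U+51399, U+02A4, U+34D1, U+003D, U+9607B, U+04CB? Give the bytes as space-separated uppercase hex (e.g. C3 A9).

U+021A: 2-byte form → C8 9A.
U+51399: 4-byte form → F1 91 8E 99.
U+02A4: 2-byte form → CA A4.
U+34D1: 3-byte form → E3 93 91.
U+003D: 1-byte form → 3D.
U+9607B: 4-byte form → F2 96 81 BB.
U+04CB: 2-byte form → D3 8B.
Concatenated (18 bytes): C8 9A F1 91 8E 99 CA A4 E3 93 91 3D F2 96 81 BB D3 8B.

C8 9A F1 91 8E 99 CA A4 E3 93 91 3D F2 96 81 BB D3 8B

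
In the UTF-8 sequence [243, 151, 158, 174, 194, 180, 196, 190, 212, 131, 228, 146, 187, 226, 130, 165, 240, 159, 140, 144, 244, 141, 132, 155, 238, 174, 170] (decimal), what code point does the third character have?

U+013E

Offset 0: leading byte 0xF3 = 11110011 → 4-byte char #1 = F3 97 9E AE.
Offset 4: leading byte 0xC2 = 11000010 → 2-byte char #2 = C2 B4.
Offset 6: leading byte 0xC4 = 11000100 → 2-byte char #3 = C4 BE.
Leading byte 0xC4 = 11000100 matches 110xxxxx → 2-byte sequence.
Byte 1: 0xC4 = 11000100, payload 00100 (5 bits).
Byte 2: 0xBE = 10111110 (10xxxxxx ✓), payload 111110.
Concatenate: 00100111110 = 0x13E (11 bits → U+013E).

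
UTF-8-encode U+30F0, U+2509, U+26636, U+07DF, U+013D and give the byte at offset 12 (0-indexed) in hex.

0xC4

U+30F0 → 3-byte form E3 83 B0 at offsets 0–2.
U+2509 → 3-byte form E2 94 89 at offsets 3–5.
U+26636 → 4-byte form F0 A6 98 B6 at offsets 6–9.
U+07DF → 2-byte form DF 9F at offsets 10–11.
U+013D → 2-byte form C4 BD at offsets 12–13.
Offset 12 falls in char 5's range; it's byte 1 of C4 BD = 0xC4.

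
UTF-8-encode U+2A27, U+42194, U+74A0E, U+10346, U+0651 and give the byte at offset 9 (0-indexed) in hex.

U+2A27 → 3-byte form E2 A8 A7 at offsets 0–2.
U+42194 → 4-byte form F1 82 86 94 at offsets 3–6.
U+74A0E → 4-byte form F1 B4 A8 8E at offsets 7–10.
Offset 9 falls in char 3's range; it's byte 3 of F1 B4 A8 8E = 0xA8.

0xA8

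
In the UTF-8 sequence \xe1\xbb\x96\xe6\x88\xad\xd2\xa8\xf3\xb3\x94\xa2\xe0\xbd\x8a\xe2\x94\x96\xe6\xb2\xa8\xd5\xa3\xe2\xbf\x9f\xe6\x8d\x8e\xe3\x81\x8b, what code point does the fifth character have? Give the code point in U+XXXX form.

U+0F4A

Offset 0: leading byte 0xE1 = 11100001 → 3-byte char #1 = E1 BB 96.
Offset 3: leading byte 0xE6 = 11100110 → 3-byte char #2 = E6 88 AD.
Offset 6: leading byte 0xD2 = 11010010 → 2-byte char #3 = D2 A8.
Offset 8: leading byte 0xF3 = 11110011 → 4-byte char #4 = F3 B3 94 A2.
Offset 12: leading byte 0xE0 = 11100000 → 3-byte char #5 = E0 BD 8A.
Leading byte 0xE0 = 11100000 matches 1110xxxx → 3-byte sequence.
Byte 1: 0xE0 = 11100000, payload 0000 (4 bits).
Byte 2: 0xBD = 10111101 (10xxxxxx ✓), payload 111101.
Byte 3: 0x8A = 10001010 (10xxxxxx ✓), payload 001010.
Concatenate: 0000111101001010 = 0xF4A (16 bits → U+0F4A).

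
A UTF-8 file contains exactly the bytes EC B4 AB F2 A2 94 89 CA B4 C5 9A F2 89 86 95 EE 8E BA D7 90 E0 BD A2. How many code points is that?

8

Byte at offset 0: 0xEC = 11101100 → 3-byte char (#1). Advance 3.
Byte at offset 3: 0xF2 = 11110010 → 4-byte char (#2). Advance 4.
Byte at offset 7: 0xCA = 11001010 → 2-byte char (#3). Advance 2.
Byte at offset 9: 0xC5 = 11000101 → 2-byte char (#4). Advance 2.
Byte at offset 11: 0xF2 = 11110010 → 4-byte char (#5). Advance 4.
Byte at offset 15: 0xEE = 11101110 → 3-byte char (#6). Advance 3.
Byte at offset 18: 0xD7 = 11010111 → 2-byte char (#7). Advance 2.
Byte at offset 20: 0xE0 = 11100000 → 3-byte char (#8). Advance 3.
Reached end at offset 23 after 8 code points.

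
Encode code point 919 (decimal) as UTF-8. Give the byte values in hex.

CE 97

U+0397 = 0x397 = 919 decimal. In range U+0080–U+07FF → 2-byte form: 110xxxxx 10xxxxxx.
Binary (11 bits): 01110010111.
Split 5+6: 01110 | 010111.
Byte 1: 11001110 = 0xCE.
Byte 2: 10010111 = 0x97.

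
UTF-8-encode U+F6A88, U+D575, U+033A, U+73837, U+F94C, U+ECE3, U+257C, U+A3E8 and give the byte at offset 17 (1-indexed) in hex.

0xEE

1-indexed offset 17 is 0-indexed offset 16.
U+F6A88 → 4-byte form F3 B6 AA 88 at offsets 0–3.
U+D575 → 3-byte form ED 95 B5 at offsets 4–6.
U+033A → 2-byte form CC BA at offsets 7–8.
U+73837 → 4-byte form F1 B3 A0 B7 at offsets 9–12.
U+F94C → 3-byte form EF A5 8C at offsets 13–15.
U+ECE3 → 3-byte form EE B3 A3 at offsets 16–18.
Offset 16 falls in char 6's range; it's byte 1 of EE B3 A3 = 0xEE.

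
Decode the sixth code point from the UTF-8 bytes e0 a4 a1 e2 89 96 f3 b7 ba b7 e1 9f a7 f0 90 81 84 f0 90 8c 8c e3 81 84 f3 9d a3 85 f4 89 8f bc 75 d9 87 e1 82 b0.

Offset 0: leading byte 0xE0 = 11100000 → 3-byte char #1 = E0 A4 A1.
Offset 3: leading byte 0xE2 = 11100010 → 3-byte char #2 = E2 89 96.
Offset 6: leading byte 0xF3 = 11110011 → 4-byte char #3 = F3 B7 BA B7.
Offset 10: leading byte 0xE1 = 11100001 → 3-byte char #4 = E1 9F A7.
Offset 13: leading byte 0xF0 = 11110000 → 4-byte char #5 = F0 90 81 84.
Offset 17: leading byte 0xF0 = 11110000 → 4-byte char #6 = F0 90 8C 8C.
Leading byte 0xF0 = 11110000 matches 11110xxx → 4-byte sequence.
Byte 1: 0xF0 = 11110000, payload 000 (3 bits).
Byte 2: 0x90 = 10010000 (10xxxxxx ✓), payload 010000.
Byte 3: 0x8C = 10001100 (10xxxxxx ✓), payload 001100.
Byte 4: 0x8C = 10001100 (10xxxxxx ✓), payload 001100.
Concatenate: 000010000001100001100 = 0x1030C (21 bits → U+1030C).

U+1030C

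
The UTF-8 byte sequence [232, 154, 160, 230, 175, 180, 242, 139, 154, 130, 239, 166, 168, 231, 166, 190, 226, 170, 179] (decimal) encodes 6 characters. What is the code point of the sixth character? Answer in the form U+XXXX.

Offset 0: leading byte 0xE8 = 11101000 → 3-byte char #1 = E8 9A A0.
Offset 3: leading byte 0xE6 = 11100110 → 3-byte char #2 = E6 AF B4.
Offset 6: leading byte 0xF2 = 11110010 → 4-byte char #3 = F2 8B 9A 82.
Offset 10: leading byte 0xEF = 11101111 → 3-byte char #4 = EF A6 A8.
Offset 13: leading byte 0xE7 = 11100111 → 3-byte char #5 = E7 A6 BE.
Offset 16: leading byte 0xE2 = 11100010 → 3-byte char #6 = E2 AA B3.
Leading byte 0xE2 = 11100010 matches 1110xxxx → 3-byte sequence.
Byte 1: 0xE2 = 11100010, payload 0010 (4 bits).
Byte 2: 0xAA = 10101010 (10xxxxxx ✓), payload 101010.
Byte 3: 0xB3 = 10110011 (10xxxxxx ✓), payload 110011.
Concatenate: 0010101010110011 = 0x2AB3 (16 bits → U+2AB3).

U+2AB3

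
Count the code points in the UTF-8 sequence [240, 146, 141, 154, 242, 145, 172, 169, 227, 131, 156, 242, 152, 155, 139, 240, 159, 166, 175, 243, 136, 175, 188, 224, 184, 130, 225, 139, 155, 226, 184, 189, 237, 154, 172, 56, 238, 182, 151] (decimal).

Byte at offset 0: 0xF0 = 11110000 → 4-byte char (#1). Advance 4.
Byte at offset 4: 0xF2 = 11110010 → 4-byte char (#2). Advance 4.
Byte at offset 8: 0xE3 = 11100011 → 3-byte char (#3). Advance 3.
Byte at offset 11: 0xF2 = 11110010 → 4-byte char (#4). Advance 4.
Byte at offset 15: 0xF0 = 11110000 → 4-byte char (#5). Advance 4.
Byte at offset 19: 0xF3 = 11110011 → 4-byte char (#6). Advance 4.
Byte at offset 23: 0xE0 = 11100000 → 3-byte char (#7). Advance 3.
Byte at offset 26: 0xE1 = 11100001 → 3-byte char (#8). Advance 3.
Byte at offset 29: 0xE2 = 11100010 → 3-byte char (#9). Advance 3.
Byte at offset 32: 0xED = 11101101 → 3-byte char (#10). Advance 3.
Byte at offset 35: 0x38 = 00111000 → 1-byte char (#11). Advance 1.
Byte at offset 36: 0xEE = 11101110 → 3-byte char (#12). Advance 3.
Reached end at offset 39 after 12 code points.

12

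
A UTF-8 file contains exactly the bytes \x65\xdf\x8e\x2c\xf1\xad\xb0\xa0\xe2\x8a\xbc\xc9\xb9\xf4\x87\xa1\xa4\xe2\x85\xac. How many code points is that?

8

Byte at offset 0: 0x65 = 01100101 → 1-byte char (#1). Advance 1.
Byte at offset 1: 0xDF = 11011111 → 2-byte char (#2). Advance 2.
Byte at offset 3: 0x2C = 00101100 → 1-byte char (#3). Advance 1.
Byte at offset 4: 0xF1 = 11110001 → 4-byte char (#4). Advance 4.
Byte at offset 8: 0xE2 = 11100010 → 3-byte char (#5). Advance 3.
Byte at offset 11: 0xC9 = 11001001 → 2-byte char (#6). Advance 2.
Byte at offset 13: 0xF4 = 11110100 → 4-byte char (#7). Advance 4.
Byte at offset 17: 0xE2 = 11100010 → 3-byte char (#8). Advance 3.
Reached end at offset 20 after 8 code points.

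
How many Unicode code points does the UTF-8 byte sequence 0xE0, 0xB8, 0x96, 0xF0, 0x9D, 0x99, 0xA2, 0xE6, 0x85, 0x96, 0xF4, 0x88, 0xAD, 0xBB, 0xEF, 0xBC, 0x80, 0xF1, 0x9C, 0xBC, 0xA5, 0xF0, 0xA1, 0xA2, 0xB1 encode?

7

Byte at offset 0: 0xE0 = 11100000 → 3-byte char (#1). Advance 3.
Byte at offset 3: 0xF0 = 11110000 → 4-byte char (#2). Advance 4.
Byte at offset 7: 0xE6 = 11100110 → 3-byte char (#3). Advance 3.
Byte at offset 10: 0xF4 = 11110100 → 4-byte char (#4). Advance 4.
Byte at offset 14: 0xEF = 11101111 → 3-byte char (#5). Advance 3.
Byte at offset 17: 0xF1 = 11110001 → 4-byte char (#6). Advance 4.
Byte at offset 21: 0xF0 = 11110000 → 4-byte char (#7). Advance 4.
Reached end at offset 25 after 7 code points.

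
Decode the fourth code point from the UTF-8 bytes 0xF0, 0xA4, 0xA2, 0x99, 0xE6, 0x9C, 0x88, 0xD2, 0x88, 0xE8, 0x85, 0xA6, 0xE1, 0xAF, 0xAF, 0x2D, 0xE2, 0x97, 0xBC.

Offset 0: leading byte 0xF0 = 11110000 → 4-byte char #1 = F0 A4 A2 99.
Offset 4: leading byte 0xE6 = 11100110 → 3-byte char #2 = E6 9C 88.
Offset 7: leading byte 0xD2 = 11010010 → 2-byte char #3 = D2 88.
Offset 9: leading byte 0xE8 = 11101000 → 3-byte char #4 = E8 85 A6.
Leading byte 0xE8 = 11101000 matches 1110xxxx → 3-byte sequence.
Byte 1: 0xE8 = 11101000, payload 1000 (4 bits).
Byte 2: 0x85 = 10000101 (10xxxxxx ✓), payload 000101.
Byte 3: 0xA6 = 10100110 (10xxxxxx ✓), payload 100110.
Concatenate: 1000000101100110 = 0x8166 (16 bits → U+8166).

U+8166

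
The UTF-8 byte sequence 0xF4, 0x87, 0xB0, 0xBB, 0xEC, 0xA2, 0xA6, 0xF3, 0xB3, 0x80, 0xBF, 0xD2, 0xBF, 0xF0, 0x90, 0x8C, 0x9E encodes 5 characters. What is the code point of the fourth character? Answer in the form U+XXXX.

U+04BF

Offset 0: leading byte 0xF4 = 11110100 → 4-byte char #1 = F4 87 B0 BB.
Offset 4: leading byte 0xEC = 11101100 → 3-byte char #2 = EC A2 A6.
Offset 7: leading byte 0xF3 = 11110011 → 4-byte char #3 = F3 B3 80 BF.
Offset 11: leading byte 0xD2 = 11010010 → 2-byte char #4 = D2 BF.
Leading byte 0xD2 = 11010010 matches 110xxxxx → 2-byte sequence.
Byte 1: 0xD2 = 11010010, payload 10010 (5 bits).
Byte 2: 0xBF = 10111111 (10xxxxxx ✓), payload 111111.
Concatenate: 10010111111 = 0x4BF (11 bits → U+04BF).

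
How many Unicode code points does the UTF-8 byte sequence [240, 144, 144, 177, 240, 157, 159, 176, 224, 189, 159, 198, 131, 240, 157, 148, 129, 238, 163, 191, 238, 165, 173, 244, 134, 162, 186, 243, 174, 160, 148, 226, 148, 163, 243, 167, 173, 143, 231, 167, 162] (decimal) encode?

Byte at offset 0: 0xF0 = 11110000 → 4-byte char (#1). Advance 4.
Byte at offset 4: 0xF0 = 11110000 → 4-byte char (#2). Advance 4.
Byte at offset 8: 0xE0 = 11100000 → 3-byte char (#3). Advance 3.
Byte at offset 11: 0xC6 = 11000110 → 2-byte char (#4). Advance 2.
Byte at offset 13: 0xF0 = 11110000 → 4-byte char (#5). Advance 4.
Byte at offset 17: 0xEE = 11101110 → 3-byte char (#6). Advance 3.
Byte at offset 20: 0xEE = 11101110 → 3-byte char (#7). Advance 3.
Byte at offset 23: 0xF4 = 11110100 → 4-byte char (#8). Advance 4.
Byte at offset 27: 0xF3 = 11110011 → 4-byte char (#9). Advance 4.
Byte at offset 31: 0xE2 = 11100010 → 3-byte char (#10). Advance 3.
Byte at offset 34: 0xF3 = 11110011 → 4-byte char (#11). Advance 4.
Byte at offset 38: 0xE7 = 11100111 → 3-byte char (#12). Advance 3.
Reached end at offset 41 after 12 code points.

12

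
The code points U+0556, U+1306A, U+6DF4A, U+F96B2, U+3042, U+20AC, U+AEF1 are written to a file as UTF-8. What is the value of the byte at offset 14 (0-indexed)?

U+0556 → 2-byte form D5 96 at offsets 0–1.
U+1306A → 4-byte form F0 93 81 AA at offsets 2–5.
U+6DF4A → 4-byte form F1 AD BD 8A at offsets 6–9.
U+F96B2 → 4-byte form F3 B9 9A B2 at offsets 10–13.
U+3042 → 3-byte form E3 81 82 at offsets 14–16.
Offset 14 falls in char 5's range; it's byte 1 of E3 81 82 = 0xE3.

0xE3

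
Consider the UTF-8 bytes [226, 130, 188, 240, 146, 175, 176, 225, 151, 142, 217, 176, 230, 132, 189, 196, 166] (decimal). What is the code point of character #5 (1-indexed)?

U+613D

Offset 0: leading byte 0xE2 = 11100010 → 3-byte char #1 = E2 82 BC.
Offset 3: leading byte 0xF0 = 11110000 → 4-byte char #2 = F0 92 AF B0.
Offset 7: leading byte 0xE1 = 11100001 → 3-byte char #3 = E1 97 8E.
Offset 10: leading byte 0xD9 = 11011001 → 2-byte char #4 = D9 B0.
Offset 12: leading byte 0xE6 = 11100110 → 3-byte char #5 = E6 84 BD.
Leading byte 0xE6 = 11100110 matches 1110xxxx → 3-byte sequence.
Byte 1: 0xE6 = 11100110, payload 0110 (4 bits).
Byte 2: 0x84 = 10000100 (10xxxxxx ✓), payload 000100.
Byte 3: 0xBD = 10111101 (10xxxxxx ✓), payload 111101.
Concatenate: 0110000100111101 = 0x613D (16 bits → U+613D).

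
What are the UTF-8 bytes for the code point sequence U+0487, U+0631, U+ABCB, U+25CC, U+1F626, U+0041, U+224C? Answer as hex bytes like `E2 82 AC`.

U+0487: 2-byte form → D2 87.
U+0631: 2-byte form → D8 B1.
U+ABCB: 3-byte form → EA AF 8B.
U+25CC: 3-byte form → E2 97 8C.
U+1F626: 4-byte form → F0 9F 98 A6.
U+0041: 1-byte form → 41.
U+224C: 3-byte form → E2 89 8C.
Concatenated (18 bytes): D2 87 D8 B1 EA AF 8B E2 97 8C F0 9F 98 A6 41 E2 89 8C.

D2 87 D8 B1 EA AF 8B E2 97 8C F0 9F 98 A6 41 E2 89 8C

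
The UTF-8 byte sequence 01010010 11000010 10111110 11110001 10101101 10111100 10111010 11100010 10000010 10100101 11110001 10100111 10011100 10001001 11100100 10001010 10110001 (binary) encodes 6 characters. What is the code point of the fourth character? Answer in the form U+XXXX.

U+20A5

Offset 0: leading byte 0x52 = 01010010 → 1-byte char #1 = 52.
Offset 1: leading byte 0xC2 = 11000010 → 2-byte char #2 = C2 BE.
Offset 3: leading byte 0xF1 = 11110001 → 4-byte char #3 = F1 AD BC BA.
Offset 7: leading byte 0xE2 = 11100010 → 3-byte char #4 = E2 82 A5.
Leading byte 0xE2 = 11100010 matches 1110xxxx → 3-byte sequence.
Byte 1: 0xE2 = 11100010, payload 0010 (4 bits).
Byte 2: 0x82 = 10000010 (10xxxxxx ✓), payload 000010.
Byte 3: 0xA5 = 10100101 (10xxxxxx ✓), payload 100101.
Concatenate: 0010000010100101 = 0x20A5 (16 bits → U+20A5).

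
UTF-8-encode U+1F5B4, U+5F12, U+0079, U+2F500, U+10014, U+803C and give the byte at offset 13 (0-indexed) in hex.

0x90

U+1F5B4 → 4-byte form F0 9F 96 B4 at offsets 0–3.
U+5F12 → 3-byte form E5 BC 92 at offsets 4–6.
U+0079 → 1-byte form 79 at offsets 7–7.
U+2F500 → 4-byte form F0 AF 94 80 at offsets 8–11.
U+10014 → 4-byte form F0 90 80 94 at offsets 12–15.
Offset 13 falls in char 5's range; it's byte 2 of F0 90 80 94 = 0x90.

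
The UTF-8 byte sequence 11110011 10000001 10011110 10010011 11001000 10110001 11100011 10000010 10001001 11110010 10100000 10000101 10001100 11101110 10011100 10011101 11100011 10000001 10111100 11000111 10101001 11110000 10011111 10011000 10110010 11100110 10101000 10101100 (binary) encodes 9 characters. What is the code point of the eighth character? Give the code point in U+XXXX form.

U+1F632

Offset 0: leading byte 0xF3 = 11110011 → 4-byte char #1 = F3 81 9E 93.
Offset 4: leading byte 0xC8 = 11001000 → 2-byte char #2 = C8 B1.
Offset 6: leading byte 0xE3 = 11100011 → 3-byte char #3 = E3 82 89.
Offset 9: leading byte 0xF2 = 11110010 → 4-byte char #4 = F2 A0 85 8C.
Offset 13: leading byte 0xEE = 11101110 → 3-byte char #5 = EE 9C 9D.
Offset 16: leading byte 0xE3 = 11100011 → 3-byte char #6 = E3 81 BC.
Offset 19: leading byte 0xC7 = 11000111 → 2-byte char #7 = C7 A9.
Offset 21: leading byte 0xF0 = 11110000 → 4-byte char #8 = F0 9F 98 B2.
Leading byte 0xF0 = 11110000 matches 11110xxx → 4-byte sequence.
Byte 1: 0xF0 = 11110000, payload 000 (3 bits).
Byte 2: 0x9F = 10011111 (10xxxxxx ✓), payload 011111.
Byte 3: 0x98 = 10011000 (10xxxxxx ✓), payload 011000.
Byte 4: 0xB2 = 10110010 (10xxxxxx ✓), payload 110010.
Concatenate: 000011111011000110010 = 0x1F632 (21 bits → U+1F632).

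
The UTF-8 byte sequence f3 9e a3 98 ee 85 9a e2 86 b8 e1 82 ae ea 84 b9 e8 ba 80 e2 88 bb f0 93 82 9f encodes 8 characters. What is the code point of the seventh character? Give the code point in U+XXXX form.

U+223B

Offset 0: leading byte 0xF3 = 11110011 → 4-byte char #1 = F3 9E A3 98.
Offset 4: leading byte 0xEE = 11101110 → 3-byte char #2 = EE 85 9A.
Offset 7: leading byte 0xE2 = 11100010 → 3-byte char #3 = E2 86 B8.
Offset 10: leading byte 0xE1 = 11100001 → 3-byte char #4 = E1 82 AE.
Offset 13: leading byte 0xEA = 11101010 → 3-byte char #5 = EA 84 B9.
Offset 16: leading byte 0xE8 = 11101000 → 3-byte char #6 = E8 BA 80.
Offset 19: leading byte 0xE2 = 11100010 → 3-byte char #7 = E2 88 BB.
Leading byte 0xE2 = 11100010 matches 1110xxxx → 3-byte sequence.
Byte 1: 0xE2 = 11100010, payload 0010 (4 bits).
Byte 2: 0x88 = 10001000 (10xxxxxx ✓), payload 001000.
Byte 3: 0xBB = 10111011 (10xxxxxx ✓), payload 111011.
Concatenate: 0010001000111011 = 0x223B (16 bits → U+223B).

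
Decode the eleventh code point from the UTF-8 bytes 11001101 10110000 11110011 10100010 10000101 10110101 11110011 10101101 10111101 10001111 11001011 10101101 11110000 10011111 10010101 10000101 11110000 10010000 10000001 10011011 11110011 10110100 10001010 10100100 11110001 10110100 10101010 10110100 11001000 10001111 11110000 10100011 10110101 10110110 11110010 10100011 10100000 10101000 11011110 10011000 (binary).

Offset 0: leading byte 0xCD = 11001101 → 2-byte char #1 = CD B0.
Offset 2: leading byte 0xF3 = 11110011 → 4-byte char #2 = F3 A2 85 B5.
Offset 6: leading byte 0xF3 = 11110011 → 4-byte char #3 = F3 AD BD 8F.
Offset 10: leading byte 0xCB = 11001011 → 2-byte char #4 = CB AD.
Offset 12: leading byte 0xF0 = 11110000 → 4-byte char #5 = F0 9F 95 85.
Offset 16: leading byte 0xF0 = 11110000 → 4-byte char #6 = F0 90 81 9B.
Offset 20: leading byte 0xF3 = 11110011 → 4-byte char #7 = F3 B4 8A A4.
Offset 24: leading byte 0xF1 = 11110001 → 4-byte char #8 = F1 B4 AA B4.
Offset 28: leading byte 0xC8 = 11001000 → 2-byte char #9 = C8 8F.
Offset 30: leading byte 0xF0 = 11110000 → 4-byte char #10 = F0 A3 B5 B6.
Offset 34: leading byte 0xF2 = 11110010 → 4-byte char #11 = F2 A3 A0 A8.
Leading byte 0xF2 = 11110010 matches 11110xxx → 4-byte sequence.
Byte 1: 0xF2 = 11110010, payload 010 (3 bits).
Byte 2: 0xA3 = 10100011 (10xxxxxx ✓), payload 100011.
Byte 3: 0xA0 = 10100000 (10xxxxxx ✓), payload 100000.
Byte 4: 0xA8 = 10101000 (10xxxxxx ✓), payload 101000.
Concatenate: 010100011100000101000 = 0xA3828 (21 bits → U+A3828).

U+A3828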